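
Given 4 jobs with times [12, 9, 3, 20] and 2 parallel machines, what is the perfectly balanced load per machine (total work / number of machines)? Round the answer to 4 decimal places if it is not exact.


Total processing time = 12 + 9 + 3 + 20 = 44
Number of machines = 2
Ideal balanced load = 44 / 2 = 22.0

22.0


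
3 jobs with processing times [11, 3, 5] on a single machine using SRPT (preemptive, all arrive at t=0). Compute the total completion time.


Since all jobs arrive at t=0, SRPT equals SPT ordering.
SPT order: [3, 5, 11]
Completion times:
  Job 1: p=3, C=3
  Job 2: p=5, C=8
  Job 3: p=11, C=19
Total completion time = 3 + 8 + 19 = 30

30


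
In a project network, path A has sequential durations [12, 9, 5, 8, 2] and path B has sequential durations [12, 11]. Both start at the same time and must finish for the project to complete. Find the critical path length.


Path A total = 12 + 9 + 5 + 8 + 2 = 36
Path B total = 12 + 11 = 23
Critical path = longest path = max(36, 23) = 36

36


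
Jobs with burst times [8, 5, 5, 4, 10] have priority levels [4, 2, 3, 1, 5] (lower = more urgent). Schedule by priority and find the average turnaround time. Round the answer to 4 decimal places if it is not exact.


Sort by priority (ascending = highest first):
Order: [(1, 4), (2, 5), (3, 5), (4, 8), (5, 10)]
Completion times:
  Priority 1, burst=4, C=4
  Priority 2, burst=5, C=9
  Priority 3, burst=5, C=14
  Priority 4, burst=8, C=22
  Priority 5, burst=10, C=32
Average turnaround = 81/5 = 16.2

16.2


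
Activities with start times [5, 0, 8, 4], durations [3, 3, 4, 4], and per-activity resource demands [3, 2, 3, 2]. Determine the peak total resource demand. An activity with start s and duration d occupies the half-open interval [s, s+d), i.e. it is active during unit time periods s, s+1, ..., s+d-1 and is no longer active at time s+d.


Each activity i is active on [start_i, start_i + duration_i).
Compute total resource usage per time slot:
  t=0: active resources = [2], total = 2
  t=1: active resources = [2], total = 2
  t=2: active resources = [2], total = 2
  t=3: active resources = [], total = 0
  t=4: active resources = [2], total = 2
  t=5: active resources = [3, 2], total = 5
  t=6: active resources = [3, 2], total = 5
  t=7: active resources = [3, 2], total = 5
  t=8: active resources = [3], total = 3
  t=9: active resources = [3], total = 3
  t=10: active resources = [3], total = 3
  t=11: active resources = [3], total = 3
Peak resource demand = 5

5


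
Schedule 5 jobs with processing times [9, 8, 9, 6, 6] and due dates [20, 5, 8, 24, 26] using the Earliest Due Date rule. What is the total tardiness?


Sort by due date (EDD order): [(8, 5), (9, 8), (9, 20), (6, 24), (6, 26)]
Compute completion times and tardiness:
  Job 1: p=8, d=5, C=8, tardiness=max(0,8-5)=3
  Job 2: p=9, d=8, C=17, tardiness=max(0,17-8)=9
  Job 3: p=9, d=20, C=26, tardiness=max(0,26-20)=6
  Job 4: p=6, d=24, C=32, tardiness=max(0,32-24)=8
  Job 5: p=6, d=26, C=38, tardiness=max(0,38-26)=12
Total tardiness = 38

38


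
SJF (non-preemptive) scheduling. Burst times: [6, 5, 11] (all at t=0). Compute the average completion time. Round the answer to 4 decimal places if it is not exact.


SJF order (ascending): [5, 6, 11]
Completion times:
  Job 1: burst=5, C=5
  Job 2: burst=6, C=11
  Job 3: burst=11, C=22
Average completion = 38/3 = 12.6667

12.6667


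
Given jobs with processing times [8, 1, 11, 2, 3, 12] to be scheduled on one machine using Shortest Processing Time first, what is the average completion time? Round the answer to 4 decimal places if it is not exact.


Sort jobs by processing time (SPT order): [1, 2, 3, 8, 11, 12]
Compute completion times sequentially:
  Job 1: processing = 1, completes at 1
  Job 2: processing = 2, completes at 3
  Job 3: processing = 3, completes at 6
  Job 4: processing = 8, completes at 14
  Job 5: processing = 11, completes at 25
  Job 6: processing = 12, completes at 37
Sum of completion times = 86
Average completion time = 86/6 = 14.3333

14.3333


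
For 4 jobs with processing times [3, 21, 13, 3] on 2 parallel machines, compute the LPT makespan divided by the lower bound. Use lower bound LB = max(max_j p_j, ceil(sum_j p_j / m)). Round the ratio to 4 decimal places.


LPT order: [21, 13, 3, 3]
Machine loads after assignment: [21, 19]
LPT makespan = 21
Lower bound = max(max_job, ceil(total/2)) = max(21, 20) = 21
Ratio = 21 / 21 = 1.0

1.0


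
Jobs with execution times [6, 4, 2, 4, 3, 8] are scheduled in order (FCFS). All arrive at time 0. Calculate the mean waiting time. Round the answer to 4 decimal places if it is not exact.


FCFS order (as given): [6, 4, 2, 4, 3, 8]
Waiting times:
  Job 1: wait = 0
  Job 2: wait = 6
  Job 3: wait = 10
  Job 4: wait = 12
  Job 5: wait = 16
  Job 6: wait = 19
Sum of waiting times = 63
Average waiting time = 63/6 = 10.5

10.5


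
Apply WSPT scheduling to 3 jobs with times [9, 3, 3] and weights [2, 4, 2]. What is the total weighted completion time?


Compute p/w ratios and sort ascending (WSPT): [(3, 4), (3, 2), (9, 2)]
Compute weighted completion times:
  Job (p=3,w=4): C=3, w*C=4*3=12
  Job (p=3,w=2): C=6, w*C=2*6=12
  Job (p=9,w=2): C=15, w*C=2*15=30
Total weighted completion time = 54

54


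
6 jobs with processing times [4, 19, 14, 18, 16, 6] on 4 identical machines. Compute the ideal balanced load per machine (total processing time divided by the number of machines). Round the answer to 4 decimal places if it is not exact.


Total processing time = 4 + 19 + 14 + 18 + 16 + 6 = 77
Number of machines = 4
Ideal balanced load = 77 / 4 = 19.25

19.25


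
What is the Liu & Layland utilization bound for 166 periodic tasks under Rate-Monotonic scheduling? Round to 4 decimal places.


Compute 2^(1/166) = 1.0041843153
Subtract 1: 1.0041843153 - 1 = 0.0041843153
Multiply by n: 166 * 0.0041843153 = 0.6945963398
Round to 4 dp: 0.6946

0.6946


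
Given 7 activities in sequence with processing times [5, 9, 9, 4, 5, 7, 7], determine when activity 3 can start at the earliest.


Activity 3 starts after activities 1 through 2 complete.
Predecessor durations: [5, 9]
ES = 5 + 9 = 14

14


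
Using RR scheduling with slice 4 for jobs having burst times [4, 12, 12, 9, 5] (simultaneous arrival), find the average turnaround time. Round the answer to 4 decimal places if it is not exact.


Time quantum = 4
Execution trace:
  J1 runs 4 units, time = 4
  J2 runs 4 units, time = 8
  J3 runs 4 units, time = 12
  J4 runs 4 units, time = 16
  J5 runs 4 units, time = 20
  J2 runs 4 units, time = 24
  J3 runs 4 units, time = 28
  J4 runs 4 units, time = 32
  J5 runs 1 units, time = 33
  J2 runs 4 units, time = 37
  J3 runs 4 units, time = 41
  J4 runs 1 units, time = 42
Finish times: [4, 37, 41, 42, 33]
Average turnaround = 157/5 = 31.4

31.4


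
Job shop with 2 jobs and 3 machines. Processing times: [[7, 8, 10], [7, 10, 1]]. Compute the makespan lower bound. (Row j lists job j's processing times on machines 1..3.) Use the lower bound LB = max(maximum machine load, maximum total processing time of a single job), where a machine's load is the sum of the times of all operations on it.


Machine loads:
  Machine 1: 7 + 7 = 14
  Machine 2: 8 + 10 = 18
  Machine 3: 10 + 1 = 11
Max machine load = 18
Job totals:
  Job 1: 25
  Job 2: 18
Max job total = 25
Lower bound = max(18, 25) = 25

25


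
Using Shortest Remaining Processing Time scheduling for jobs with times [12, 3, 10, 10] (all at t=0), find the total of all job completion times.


Since all jobs arrive at t=0, SRPT equals SPT ordering.
SPT order: [3, 10, 10, 12]
Completion times:
  Job 1: p=3, C=3
  Job 2: p=10, C=13
  Job 3: p=10, C=23
  Job 4: p=12, C=35
Total completion time = 3 + 13 + 23 + 35 = 74

74


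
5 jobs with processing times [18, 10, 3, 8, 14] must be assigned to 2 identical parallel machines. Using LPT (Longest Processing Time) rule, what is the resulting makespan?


Sort jobs in decreasing order (LPT): [18, 14, 10, 8, 3]
Assign each job to the least loaded machine:
  Machine 1: jobs [18, 8], load = 26
  Machine 2: jobs [14, 10, 3], load = 27
Makespan = max load = 27

27


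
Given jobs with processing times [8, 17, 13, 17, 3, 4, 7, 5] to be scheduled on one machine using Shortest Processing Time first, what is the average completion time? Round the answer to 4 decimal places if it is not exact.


Sort jobs by processing time (SPT order): [3, 4, 5, 7, 8, 13, 17, 17]
Compute completion times sequentially:
  Job 1: processing = 3, completes at 3
  Job 2: processing = 4, completes at 7
  Job 3: processing = 5, completes at 12
  Job 4: processing = 7, completes at 19
  Job 5: processing = 8, completes at 27
  Job 6: processing = 13, completes at 40
  Job 7: processing = 17, completes at 57
  Job 8: processing = 17, completes at 74
Sum of completion times = 239
Average completion time = 239/8 = 29.875

29.875


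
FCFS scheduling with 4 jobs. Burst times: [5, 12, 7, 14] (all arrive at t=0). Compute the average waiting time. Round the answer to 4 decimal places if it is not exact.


FCFS order (as given): [5, 12, 7, 14]
Waiting times:
  Job 1: wait = 0
  Job 2: wait = 5
  Job 3: wait = 17
  Job 4: wait = 24
Sum of waiting times = 46
Average waiting time = 46/4 = 11.5

11.5


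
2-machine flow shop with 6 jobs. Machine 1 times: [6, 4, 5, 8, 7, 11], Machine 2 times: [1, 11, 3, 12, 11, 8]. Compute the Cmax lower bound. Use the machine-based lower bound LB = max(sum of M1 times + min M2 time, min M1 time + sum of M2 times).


LB1 = sum(M1 times) + min(M2 times) = 41 + 1 = 42
LB2 = min(M1 times) + sum(M2 times) = 4 + 46 = 50
Lower bound = max(LB1, LB2) = max(42, 50) = 50

50


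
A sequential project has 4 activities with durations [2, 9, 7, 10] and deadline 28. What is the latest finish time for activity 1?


LF(activity 1) = deadline - sum of successor durations
Successors: activities 2 through 4 with durations [9, 7, 10]
Sum of successor durations = 26
LF = 28 - 26 = 2

2


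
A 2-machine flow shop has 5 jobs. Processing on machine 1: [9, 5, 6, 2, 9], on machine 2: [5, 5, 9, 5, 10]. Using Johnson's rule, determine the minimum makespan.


Apply Johnson's rule:
  Group 1 (a <= b): [(4, 2, 5), (2, 5, 5), (3, 6, 9), (5, 9, 10)]
  Group 2 (a > b): [(1, 9, 5)]
Optimal job order: [4, 2, 3, 5, 1]
Schedule:
  Job 4: M1 done at 2, M2 done at 7
  Job 2: M1 done at 7, M2 done at 12
  Job 3: M1 done at 13, M2 done at 22
  Job 5: M1 done at 22, M2 done at 32
  Job 1: M1 done at 31, M2 done at 37
Makespan = 37

37


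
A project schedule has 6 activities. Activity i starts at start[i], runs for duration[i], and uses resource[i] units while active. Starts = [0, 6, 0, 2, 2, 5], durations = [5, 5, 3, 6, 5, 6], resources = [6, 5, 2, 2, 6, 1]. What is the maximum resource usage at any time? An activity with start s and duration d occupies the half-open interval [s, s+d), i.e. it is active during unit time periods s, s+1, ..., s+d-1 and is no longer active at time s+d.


Each activity i is active on [start_i, start_i + duration_i).
Compute total resource usage per time slot:
  t=0: active resources = [6, 2], total = 8
  t=1: active resources = [6, 2], total = 8
  t=2: active resources = [6, 2, 2, 6], total = 16
  t=3: active resources = [6, 2, 6], total = 14
  t=4: active resources = [6, 2, 6], total = 14
  t=5: active resources = [2, 6, 1], total = 9
  t=6: active resources = [5, 2, 6, 1], total = 14
  t=7: active resources = [5, 2, 1], total = 8
  t=8: active resources = [5, 1], total = 6
  t=9: active resources = [5, 1], total = 6
  t=10: active resources = [5, 1], total = 6
Peak resource demand = 16

16


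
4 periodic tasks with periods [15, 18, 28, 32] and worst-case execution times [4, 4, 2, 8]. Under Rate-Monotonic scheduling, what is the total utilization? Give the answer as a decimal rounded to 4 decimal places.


Compute individual utilizations (exact fractions):
  Task 1: C/T = 4/15 (approx. 0.2667)
  Task 2: C/T = 4/18 = 2/9 (approx. 0.2222)
  Task 3: C/T = 2/28 = 1/14 (approx. 0.0714)
  Task 4: C/T = 8/32 = 1/4 (approx. 0.25)
Total utilization U = 4/15 + 2/9 + 1/14 + 1/4 = 1021/1260
Rounded to 4 decimal places: U = 0.8103
RM (Liu & Layland) bound for 4 tasks = 0.756828; compare with U = 1021/1260 (approx. 0.810317)
bound < U <= 1, so the RM sufficient condition is not met (inconclusive; an exact test such as response-time analysis is needed).

0.8103


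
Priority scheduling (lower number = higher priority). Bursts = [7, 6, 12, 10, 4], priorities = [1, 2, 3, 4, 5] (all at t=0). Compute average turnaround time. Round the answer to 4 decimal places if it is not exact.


Sort by priority (ascending = highest first):
Order: [(1, 7), (2, 6), (3, 12), (4, 10), (5, 4)]
Completion times:
  Priority 1, burst=7, C=7
  Priority 2, burst=6, C=13
  Priority 3, burst=12, C=25
  Priority 4, burst=10, C=35
  Priority 5, burst=4, C=39
Average turnaround = 119/5 = 23.8

23.8


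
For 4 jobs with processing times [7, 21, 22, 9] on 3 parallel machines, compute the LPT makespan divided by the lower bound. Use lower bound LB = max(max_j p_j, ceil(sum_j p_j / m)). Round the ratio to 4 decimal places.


LPT order: [22, 21, 9, 7]
Machine loads after assignment: [22, 21, 16]
LPT makespan = 22
Lower bound = max(max_job, ceil(total/3)) = max(22, 20) = 22
Ratio = 22 / 22 = 1.0

1.0


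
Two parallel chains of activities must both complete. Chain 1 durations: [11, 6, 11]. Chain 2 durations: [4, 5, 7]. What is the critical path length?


Path A total = 11 + 6 + 11 = 28
Path B total = 4 + 5 + 7 = 16
Critical path = longest path = max(28, 16) = 28

28


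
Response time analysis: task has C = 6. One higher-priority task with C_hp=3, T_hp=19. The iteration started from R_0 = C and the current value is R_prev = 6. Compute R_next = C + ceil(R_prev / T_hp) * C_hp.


R_next = C + ceil(R_prev / T_hp) * C_hp
ceil(6 / 19) = ceil(0.3158) = 1
Interference = 1 * 3 = 3
R_next = 6 + 3 = 9

9


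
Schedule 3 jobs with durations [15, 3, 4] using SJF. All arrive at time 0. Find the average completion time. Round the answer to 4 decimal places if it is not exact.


SJF order (ascending): [3, 4, 15]
Completion times:
  Job 1: burst=3, C=3
  Job 2: burst=4, C=7
  Job 3: burst=15, C=22
Average completion = 32/3 = 10.6667

10.6667


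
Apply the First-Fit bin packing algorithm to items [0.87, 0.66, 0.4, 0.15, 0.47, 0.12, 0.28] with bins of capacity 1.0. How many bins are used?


Place items sequentially using First-Fit:
  Item 0.87 -> new Bin 1
  Item 0.66 -> new Bin 2
  Item 0.4 -> new Bin 3
  Item 0.15 -> Bin 2 (now 0.81)
  Item 0.47 -> Bin 3 (now 0.87)
  Item 0.12 -> Bin 1 (now 0.99)
  Item 0.28 -> new Bin 4
Total bins used = 4

4


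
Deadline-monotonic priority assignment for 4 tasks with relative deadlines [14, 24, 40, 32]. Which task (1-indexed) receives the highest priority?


Sort tasks by relative deadline (ascending):
  Task 1: deadline = 14
  Task 2: deadline = 24
  Task 4: deadline = 32
  Task 3: deadline = 40
Priority order (highest first): [1, 2, 4, 3]
Highest priority task = 1

1


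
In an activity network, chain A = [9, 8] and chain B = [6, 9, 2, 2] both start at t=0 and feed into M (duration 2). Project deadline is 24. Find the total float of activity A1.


Forward pass: ES(A1) = sum of predecessors on chain A = 0
EF = ES + duration = 0 + 9 = 9
Backward pass: LF(M) = deadline = 24; LS(M) = 24 - 2 = 22
LF(A1) = LS(M) - sum(successors on chain A) = 22 - 8 = 14
LS = LF - duration = 14 - 9 = 5
Total float = LS - ES = 5 - 0 = 5

5


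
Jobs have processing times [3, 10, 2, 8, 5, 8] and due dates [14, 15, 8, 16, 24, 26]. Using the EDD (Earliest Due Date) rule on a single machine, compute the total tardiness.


Sort by due date (EDD order): [(2, 8), (3, 14), (10, 15), (8, 16), (5, 24), (8, 26)]
Compute completion times and tardiness:
  Job 1: p=2, d=8, C=2, tardiness=max(0,2-8)=0
  Job 2: p=3, d=14, C=5, tardiness=max(0,5-14)=0
  Job 3: p=10, d=15, C=15, tardiness=max(0,15-15)=0
  Job 4: p=8, d=16, C=23, tardiness=max(0,23-16)=7
  Job 5: p=5, d=24, C=28, tardiness=max(0,28-24)=4
  Job 6: p=8, d=26, C=36, tardiness=max(0,36-26)=10
Total tardiness = 21

21


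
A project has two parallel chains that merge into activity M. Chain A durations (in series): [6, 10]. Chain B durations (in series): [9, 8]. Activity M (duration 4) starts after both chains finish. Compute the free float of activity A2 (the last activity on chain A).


ES(A2) = sum of predecessors on chain A = 6
EF(A2) = ES + duration = 6 + 10 = 16
Successor of A2 is M. ES(M) = max(sum(A), sum(B)) = max(16, 17) = 17
Free float = ES(successor) - EF(current) = 17 - 16 = 1

1


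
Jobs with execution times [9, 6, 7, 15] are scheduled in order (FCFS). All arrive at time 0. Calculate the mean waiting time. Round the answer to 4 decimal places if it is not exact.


FCFS order (as given): [9, 6, 7, 15]
Waiting times:
  Job 1: wait = 0
  Job 2: wait = 9
  Job 3: wait = 15
  Job 4: wait = 22
Sum of waiting times = 46
Average waiting time = 46/4 = 11.5

11.5


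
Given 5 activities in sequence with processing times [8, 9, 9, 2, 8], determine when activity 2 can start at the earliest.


Activity 2 starts after activities 1 through 1 complete.
Predecessor durations: [8]
ES = 8 = 8

8


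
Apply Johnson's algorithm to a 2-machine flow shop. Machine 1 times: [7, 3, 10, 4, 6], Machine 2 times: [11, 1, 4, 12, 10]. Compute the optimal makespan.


Apply Johnson's rule:
  Group 1 (a <= b): [(4, 4, 12), (5, 6, 10), (1, 7, 11)]
  Group 2 (a > b): [(3, 10, 4), (2, 3, 1)]
Optimal job order: [4, 5, 1, 3, 2]
Schedule:
  Job 4: M1 done at 4, M2 done at 16
  Job 5: M1 done at 10, M2 done at 26
  Job 1: M1 done at 17, M2 done at 37
  Job 3: M1 done at 27, M2 done at 41
  Job 2: M1 done at 30, M2 done at 42
Makespan = 42

42


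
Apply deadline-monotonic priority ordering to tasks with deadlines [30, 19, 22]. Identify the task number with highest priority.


Sort tasks by relative deadline (ascending):
  Task 2: deadline = 19
  Task 3: deadline = 22
  Task 1: deadline = 30
Priority order (highest first): [2, 3, 1]
Highest priority task = 2

2


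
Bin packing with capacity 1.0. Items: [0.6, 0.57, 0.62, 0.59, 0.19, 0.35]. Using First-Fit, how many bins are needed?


Place items sequentially using First-Fit:
  Item 0.6 -> new Bin 1
  Item 0.57 -> new Bin 2
  Item 0.62 -> new Bin 3
  Item 0.59 -> new Bin 4
  Item 0.19 -> Bin 1 (now 0.79)
  Item 0.35 -> Bin 2 (now 0.92)
Total bins used = 4

4


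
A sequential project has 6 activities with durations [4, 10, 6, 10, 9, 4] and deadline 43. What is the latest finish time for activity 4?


LF(activity 4) = deadline - sum of successor durations
Successors: activities 5 through 6 with durations [9, 4]
Sum of successor durations = 13
LF = 43 - 13 = 30

30


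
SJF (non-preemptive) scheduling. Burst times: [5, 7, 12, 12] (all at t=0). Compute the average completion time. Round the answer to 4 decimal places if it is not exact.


SJF order (ascending): [5, 7, 12, 12]
Completion times:
  Job 1: burst=5, C=5
  Job 2: burst=7, C=12
  Job 3: burst=12, C=24
  Job 4: burst=12, C=36
Average completion = 77/4 = 19.25

19.25


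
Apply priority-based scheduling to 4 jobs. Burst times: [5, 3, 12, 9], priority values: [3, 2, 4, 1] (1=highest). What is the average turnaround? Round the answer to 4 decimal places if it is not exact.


Sort by priority (ascending = highest first):
Order: [(1, 9), (2, 3), (3, 5), (4, 12)]
Completion times:
  Priority 1, burst=9, C=9
  Priority 2, burst=3, C=12
  Priority 3, burst=5, C=17
  Priority 4, burst=12, C=29
Average turnaround = 67/4 = 16.75

16.75


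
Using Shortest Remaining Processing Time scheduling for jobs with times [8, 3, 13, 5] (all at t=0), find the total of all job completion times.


Since all jobs arrive at t=0, SRPT equals SPT ordering.
SPT order: [3, 5, 8, 13]
Completion times:
  Job 1: p=3, C=3
  Job 2: p=5, C=8
  Job 3: p=8, C=16
  Job 4: p=13, C=29
Total completion time = 3 + 8 + 16 + 29 = 56

56


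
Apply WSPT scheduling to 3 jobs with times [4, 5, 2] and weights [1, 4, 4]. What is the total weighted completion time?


Compute p/w ratios and sort ascending (WSPT): [(2, 4), (5, 4), (4, 1)]
Compute weighted completion times:
  Job (p=2,w=4): C=2, w*C=4*2=8
  Job (p=5,w=4): C=7, w*C=4*7=28
  Job (p=4,w=1): C=11, w*C=1*11=11
Total weighted completion time = 47

47


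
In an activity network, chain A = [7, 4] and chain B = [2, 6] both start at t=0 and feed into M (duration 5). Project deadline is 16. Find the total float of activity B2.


Forward pass: ES(B2) = sum of predecessors on chain B = 2
EF = ES + duration = 2 + 6 = 8
Backward pass: LF(M) = deadline = 16; LS(M) = 16 - 5 = 11
LF(B2) = LS(M) - sum(successors on chain B) = 11 - 0 = 11
LS = LF - duration = 11 - 6 = 5
Total float = LS - ES = 5 - 2 = 3

3


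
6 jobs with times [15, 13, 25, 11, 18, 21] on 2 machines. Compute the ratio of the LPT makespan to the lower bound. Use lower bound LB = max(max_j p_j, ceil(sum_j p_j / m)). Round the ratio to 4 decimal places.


LPT order: [25, 21, 18, 15, 13, 11]
Machine loads after assignment: [51, 52]
LPT makespan = 52
Lower bound = max(max_job, ceil(total/2)) = max(25, 52) = 52
Ratio = 52 / 52 = 1.0

1.0


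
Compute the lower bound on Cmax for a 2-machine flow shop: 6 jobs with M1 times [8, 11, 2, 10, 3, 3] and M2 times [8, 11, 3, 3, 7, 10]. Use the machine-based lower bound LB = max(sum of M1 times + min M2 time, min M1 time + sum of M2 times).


LB1 = sum(M1 times) + min(M2 times) = 37 + 3 = 40
LB2 = min(M1 times) + sum(M2 times) = 2 + 42 = 44
Lower bound = max(LB1, LB2) = max(40, 44) = 44

44


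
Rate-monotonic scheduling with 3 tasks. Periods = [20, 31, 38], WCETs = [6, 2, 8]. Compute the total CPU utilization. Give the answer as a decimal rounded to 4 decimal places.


Compute individual utilizations (exact fractions):
  Task 1: C/T = 6/20 = 3/10 (approx. 0.3)
  Task 2: C/T = 2/31 (approx. 0.0645)
  Task 3: C/T = 8/38 = 4/19 (approx. 0.2105)
Total utilization U = 3/10 + 2/31 + 4/19 = 3387/5890
Rounded to 4 decimal places: U = 0.5750
RM (Liu & Layland) bound for 3 tasks = 0.779763; compare with U = 3387/5890 (approx. 0.575042)
U <= bound, so schedulable by RM sufficient condition.

0.5750


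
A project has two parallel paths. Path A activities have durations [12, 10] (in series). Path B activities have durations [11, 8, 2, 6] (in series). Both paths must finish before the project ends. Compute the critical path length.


Path A total = 12 + 10 = 22
Path B total = 11 + 8 + 2 + 6 = 27
Critical path = longest path = max(22, 27) = 27

27


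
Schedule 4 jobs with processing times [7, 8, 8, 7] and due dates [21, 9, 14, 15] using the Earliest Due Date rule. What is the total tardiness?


Sort by due date (EDD order): [(8, 9), (8, 14), (7, 15), (7, 21)]
Compute completion times and tardiness:
  Job 1: p=8, d=9, C=8, tardiness=max(0,8-9)=0
  Job 2: p=8, d=14, C=16, tardiness=max(0,16-14)=2
  Job 3: p=7, d=15, C=23, tardiness=max(0,23-15)=8
  Job 4: p=7, d=21, C=30, tardiness=max(0,30-21)=9
Total tardiness = 19

19


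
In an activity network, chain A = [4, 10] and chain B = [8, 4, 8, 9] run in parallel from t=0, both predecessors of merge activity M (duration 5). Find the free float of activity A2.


ES(A2) = sum of predecessors on chain A = 4
EF(A2) = ES + duration = 4 + 10 = 14
Successor of A2 is M. ES(M) = max(sum(A), sum(B)) = max(14, 29) = 29
Free float = ES(successor) - EF(current) = 29 - 14 = 15

15


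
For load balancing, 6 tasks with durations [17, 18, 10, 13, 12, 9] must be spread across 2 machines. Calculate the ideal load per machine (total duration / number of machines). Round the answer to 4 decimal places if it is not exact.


Total processing time = 17 + 18 + 10 + 13 + 12 + 9 = 79
Number of machines = 2
Ideal balanced load = 79 / 2 = 39.5

39.5


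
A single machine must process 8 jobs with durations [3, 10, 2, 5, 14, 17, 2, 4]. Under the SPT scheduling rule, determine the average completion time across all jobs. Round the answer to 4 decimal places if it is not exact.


Sort jobs by processing time (SPT order): [2, 2, 3, 4, 5, 10, 14, 17]
Compute completion times sequentially:
  Job 1: processing = 2, completes at 2
  Job 2: processing = 2, completes at 4
  Job 3: processing = 3, completes at 7
  Job 4: processing = 4, completes at 11
  Job 5: processing = 5, completes at 16
  Job 6: processing = 10, completes at 26
  Job 7: processing = 14, completes at 40
  Job 8: processing = 17, completes at 57
Sum of completion times = 163
Average completion time = 163/8 = 20.375

20.375


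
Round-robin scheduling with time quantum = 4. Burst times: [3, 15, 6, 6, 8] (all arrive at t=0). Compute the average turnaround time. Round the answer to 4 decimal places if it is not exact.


Time quantum = 4
Execution trace:
  J1 runs 3 units, time = 3
  J2 runs 4 units, time = 7
  J3 runs 4 units, time = 11
  J4 runs 4 units, time = 15
  J5 runs 4 units, time = 19
  J2 runs 4 units, time = 23
  J3 runs 2 units, time = 25
  J4 runs 2 units, time = 27
  J5 runs 4 units, time = 31
  J2 runs 4 units, time = 35
  J2 runs 3 units, time = 38
Finish times: [3, 38, 25, 27, 31]
Average turnaround = 124/5 = 24.8

24.8


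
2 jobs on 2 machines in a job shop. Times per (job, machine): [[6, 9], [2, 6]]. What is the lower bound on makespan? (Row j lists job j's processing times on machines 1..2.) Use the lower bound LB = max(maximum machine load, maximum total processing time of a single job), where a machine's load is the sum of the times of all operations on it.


Machine loads:
  Machine 1: 6 + 2 = 8
  Machine 2: 9 + 6 = 15
Max machine load = 15
Job totals:
  Job 1: 15
  Job 2: 8
Max job total = 15
Lower bound = max(15, 15) = 15

15


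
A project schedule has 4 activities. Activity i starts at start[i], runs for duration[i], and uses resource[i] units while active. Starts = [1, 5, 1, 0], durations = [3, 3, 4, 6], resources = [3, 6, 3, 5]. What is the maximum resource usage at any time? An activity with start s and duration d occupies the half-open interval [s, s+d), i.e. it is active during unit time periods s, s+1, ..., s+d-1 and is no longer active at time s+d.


Each activity i is active on [start_i, start_i + duration_i).
Compute total resource usage per time slot:
  t=0: active resources = [5], total = 5
  t=1: active resources = [3, 3, 5], total = 11
  t=2: active resources = [3, 3, 5], total = 11
  t=3: active resources = [3, 3, 5], total = 11
  t=4: active resources = [3, 5], total = 8
  t=5: active resources = [6, 5], total = 11
  t=6: active resources = [6], total = 6
  t=7: active resources = [6], total = 6
Peak resource demand = 11

11


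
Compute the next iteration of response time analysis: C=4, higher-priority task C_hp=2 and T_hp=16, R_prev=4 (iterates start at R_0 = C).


R_next = C + ceil(R_prev / T_hp) * C_hp
ceil(4 / 16) = ceil(0.25) = 1
Interference = 1 * 2 = 2
R_next = 4 + 2 = 6

6


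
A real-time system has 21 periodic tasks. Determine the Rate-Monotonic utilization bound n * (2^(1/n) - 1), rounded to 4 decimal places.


Compute 2^(1/21) = 1.0335577830
Subtract 1: 1.0335577830 - 1 = 0.0335577830
Multiply by n: 21 * 0.0335577830 = 0.7047134430
Round to 4 dp: 0.7047

0.7047


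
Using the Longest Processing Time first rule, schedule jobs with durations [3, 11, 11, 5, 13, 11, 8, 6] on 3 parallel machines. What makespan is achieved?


Sort jobs in decreasing order (LPT): [13, 11, 11, 11, 8, 6, 5, 3]
Assign each job to the least loaded machine:
  Machine 1: jobs [13, 6, 5], load = 24
  Machine 2: jobs [11, 11], load = 22
  Machine 3: jobs [11, 8, 3], load = 22
Makespan = max load = 24

24


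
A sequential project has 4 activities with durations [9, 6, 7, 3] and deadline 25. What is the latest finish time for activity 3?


LF(activity 3) = deadline - sum of successor durations
Successors: activities 4 through 4 with durations [3]
Sum of successor durations = 3
LF = 25 - 3 = 22

22


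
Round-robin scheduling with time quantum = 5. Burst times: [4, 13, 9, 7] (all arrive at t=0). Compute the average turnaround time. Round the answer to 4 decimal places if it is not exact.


Time quantum = 5
Execution trace:
  J1 runs 4 units, time = 4
  J2 runs 5 units, time = 9
  J3 runs 5 units, time = 14
  J4 runs 5 units, time = 19
  J2 runs 5 units, time = 24
  J3 runs 4 units, time = 28
  J4 runs 2 units, time = 30
  J2 runs 3 units, time = 33
Finish times: [4, 33, 28, 30]
Average turnaround = 95/4 = 23.75

23.75


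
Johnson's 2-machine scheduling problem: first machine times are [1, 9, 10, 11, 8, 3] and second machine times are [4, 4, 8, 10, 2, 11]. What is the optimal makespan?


Apply Johnson's rule:
  Group 1 (a <= b): [(1, 1, 4), (6, 3, 11)]
  Group 2 (a > b): [(4, 11, 10), (3, 10, 8), (2, 9, 4), (5, 8, 2)]
Optimal job order: [1, 6, 4, 3, 2, 5]
Schedule:
  Job 1: M1 done at 1, M2 done at 5
  Job 6: M1 done at 4, M2 done at 16
  Job 4: M1 done at 15, M2 done at 26
  Job 3: M1 done at 25, M2 done at 34
  Job 2: M1 done at 34, M2 done at 38
  Job 5: M1 done at 42, M2 done at 44
Makespan = 44

44


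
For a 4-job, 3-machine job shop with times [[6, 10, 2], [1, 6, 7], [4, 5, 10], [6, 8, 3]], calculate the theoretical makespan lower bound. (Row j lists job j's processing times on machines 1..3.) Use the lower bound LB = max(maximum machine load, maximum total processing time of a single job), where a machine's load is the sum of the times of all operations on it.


Machine loads:
  Machine 1: 6 + 1 + 4 + 6 = 17
  Machine 2: 10 + 6 + 5 + 8 = 29
  Machine 3: 2 + 7 + 10 + 3 = 22
Max machine load = 29
Job totals:
  Job 1: 18
  Job 2: 14
  Job 3: 19
  Job 4: 17
Max job total = 19
Lower bound = max(29, 19) = 29

29


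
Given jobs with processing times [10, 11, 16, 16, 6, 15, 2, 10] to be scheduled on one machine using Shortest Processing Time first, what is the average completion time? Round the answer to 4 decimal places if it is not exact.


Sort jobs by processing time (SPT order): [2, 6, 10, 10, 11, 15, 16, 16]
Compute completion times sequentially:
  Job 1: processing = 2, completes at 2
  Job 2: processing = 6, completes at 8
  Job 3: processing = 10, completes at 18
  Job 4: processing = 10, completes at 28
  Job 5: processing = 11, completes at 39
  Job 6: processing = 15, completes at 54
  Job 7: processing = 16, completes at 70
  Job 8: processing = 16, completes at 86
Sum of completion times = 305
Average completion time = 305/8 = 38.125

38.125


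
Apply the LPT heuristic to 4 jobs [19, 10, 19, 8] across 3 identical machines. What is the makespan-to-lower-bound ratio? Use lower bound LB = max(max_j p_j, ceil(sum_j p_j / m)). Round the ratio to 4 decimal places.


LPT order: [19, 19, 10, 8]
Machine loads after assignment: [19, 19, 18]
LPT makespan = 19
Lower bound = max(max_job, ceil(total/3)) = max(19, 19) = 19
Ratio = 19 / 19 = 1.0

1.0


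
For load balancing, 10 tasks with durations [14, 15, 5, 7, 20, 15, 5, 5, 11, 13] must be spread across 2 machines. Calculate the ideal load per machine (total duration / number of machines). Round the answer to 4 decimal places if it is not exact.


Total processing time = 14 + 15 + 5 + 7 + 20 + 15 + 5 + 5 + 11 + 13 = 110
Number of machines = 2
Ideal balanced load = 110 / 2 = 55.0

55.0


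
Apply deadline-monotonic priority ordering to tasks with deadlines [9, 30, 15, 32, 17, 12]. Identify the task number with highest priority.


Sort tasks by relative deadline (ascending):
  Task 1: deadline = 9
  Task 6: deadline = 12
  Task 3: deadline = 15
  Task 5: deadline = 17
  Task 2: deadline = 30
  Task 4: deadline = 32
Priority order (highest first): [1, 6, 3, 5, 2, 4]
Highest priority task = 1

1


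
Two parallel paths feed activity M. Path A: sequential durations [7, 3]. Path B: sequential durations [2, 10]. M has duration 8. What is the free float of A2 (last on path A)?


ES(A2) = sum of predecessors on chain A = 7
EF(A2) = ES + duration = 7 + 3 = 10
Successor of A2 is M. ES(M) = max(sum(A), sum(B)) = max(10, 12) = 12
Free float = ES(successor) - EF(current) = 12 - 10 = 2

2


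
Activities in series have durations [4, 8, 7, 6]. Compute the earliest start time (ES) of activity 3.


Activity 3 starts after activities 1 through 2 complete.
Predecessor durations: [4, 8]
ES = 4 + 8 = 12

12


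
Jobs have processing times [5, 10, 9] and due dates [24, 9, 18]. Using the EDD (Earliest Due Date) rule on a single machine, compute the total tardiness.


Sort by due date (EDD order): [(10, 9), (9, 18), (5, 24)]
Compute completion times and tardiness:
  Job 1: p=10, d=9, C=10, tardiness=max(0,10-9)=1
  Job 2: p=9, d=18, C=19, tardiness=max(0,19-18)=1
  Job 3: p=5, d=24, C=24, tardiness=max(0,24-24)=0
Total tardiness = 2

2


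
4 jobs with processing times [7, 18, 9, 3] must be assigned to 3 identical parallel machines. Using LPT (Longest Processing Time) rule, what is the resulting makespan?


Sort jobs in decreasing order (LPT): [18, 9, 7, 3]
Assign each job to the least loaded machine:
  Machine 1: jobs [18], load = 18
  Machine 2: jobs [9], load = 9
  Machine 3: jobs [7, 3], load = 10
Makespan = max load = 18

18


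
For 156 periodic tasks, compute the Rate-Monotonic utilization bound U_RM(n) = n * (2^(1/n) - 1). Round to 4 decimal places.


Compute 2^(1/156) = 1.0044531370
Subtract 1: 1.0044531370 - 1 = 0.0044531370
Multiply by n: 156 * 0.0044531370 = 0.6946893720
Round to 4 dp: 0.6947

0.6947


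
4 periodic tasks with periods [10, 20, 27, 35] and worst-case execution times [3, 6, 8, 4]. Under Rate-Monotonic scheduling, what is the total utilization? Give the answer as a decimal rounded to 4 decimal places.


Compute individual utilizations (exact fractions):
  Task 1: C/T = 3/10 (approx. 0.3)
  Task 2: C/T = 6/20 = 3/10 (approx. 0.3)
  Task 3: C/T = 8/27 (approx. 0.2963)
  Task 4: C/T = 4/35 (approx. 0.1143)
Total utilization U = 3/10 + 3/10 + 8/27 + 4/35 = 191/189
Rounded to 4 decimal places: U = 1.0106
RM (Liu & Layland) bound for 4 tasks = 0.756828; compare with U = 191/189 (approx. 1.010582)
U > 1, so the task set is not schedulable (processor overloaded).

1.0106


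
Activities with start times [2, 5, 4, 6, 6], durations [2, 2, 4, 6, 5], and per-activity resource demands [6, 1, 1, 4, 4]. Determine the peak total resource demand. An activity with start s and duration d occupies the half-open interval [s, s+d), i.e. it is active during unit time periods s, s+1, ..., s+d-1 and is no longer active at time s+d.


Each activity i is active on [start_i, start_i + duration_i).
Compute total resource usage per time slot:
  t=0: active resources = [], total = 0
  t=1: active resources = [], total = 0
  t=2: active resources = [6], total = 6
  t=3: active resources = [6], total = 6
  t=4: active resources = [1], total = 1
  t=5: active resources = [1, 1], total = 2
  t=6: active resources = [1, 1, 4, 4], total = 10
  t=7: active resources = [1, 4, 4], total = 9
  t=8: active resources = [4, 4], total = 8
  t=9: active resources = [4, 4], total = 8
  t=10: active resources = [4, 4], total = 8
  t=11: active resources = [4], total = 4
Peak resource demand = 10

10


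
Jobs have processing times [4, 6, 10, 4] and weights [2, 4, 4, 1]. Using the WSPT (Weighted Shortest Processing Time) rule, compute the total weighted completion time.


Compute p/w ratios and sort ascending (WSPT): [(6, 4), (4, 2), (10, 4), (4, 1)]
Compute weighted completion times:
  Job (p=6,w=4): C=6, w*C=4*6=24
  Job (p=4,w=2): C=10, w*C=2*10=20
  Job (p=10,w=4): C=20, w*C=4*20=80
  Job (p=4,w=1): C=24, w*C=1*24=24
Total weighted completion time = 148

148


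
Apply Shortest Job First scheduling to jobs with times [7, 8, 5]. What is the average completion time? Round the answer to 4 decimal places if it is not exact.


SJF order (ascending): [5, 7, 8]
Completion times:
  Job 1: burst=5, C=5
  Job 2: burst=7, C=12
  Job 3: burst=8, C=20
Average completion = 37/3 = 12.3333

12.3333


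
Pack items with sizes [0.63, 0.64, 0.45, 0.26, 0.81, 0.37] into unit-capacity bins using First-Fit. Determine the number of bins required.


Place items sequentially using First-Fit:
  Item 0.63 -> new Bin 1
  Item 0.64 -> new Bin 2
  Item 0.45 -> new Bin 3
  Item 0.26 -> Bin 1 (now 0.89)
  Item 0.81 -> new Bin 4
  Item 0.37 -> Bin 3 (now 0.82)
Total bins used = 4

4


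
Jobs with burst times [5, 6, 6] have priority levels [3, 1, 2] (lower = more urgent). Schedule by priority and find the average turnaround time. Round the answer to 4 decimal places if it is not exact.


Sort by priority (ascending = highest first):
Order: [(1, 6), (2, 6), (3, 5)]
Completion times:
  Priority 1, burst=6, C=6
  Priority 2, burst=6, C=12
  Priority 3, burst=5, C=17
Average turnaround = 35/3 = 11.6667

11.6667


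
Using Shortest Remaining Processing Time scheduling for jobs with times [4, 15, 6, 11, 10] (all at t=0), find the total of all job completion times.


Since all jobs arrive at t=0, SRPT equals SPT ordering.
SPT order: [4, 6, 10, 11, 15]
Completion times:
  Job 1: p=4, C=4
  Job 2: p=6, C=10
  Job 3: p=10, C=20
  Job 4: p=11, C=31
  Job 5: p=15, C=46
Total completion time = 4 + 10 + 20 + 31 + 46 = 111

111


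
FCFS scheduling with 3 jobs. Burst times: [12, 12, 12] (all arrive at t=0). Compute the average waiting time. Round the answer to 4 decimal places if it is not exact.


FCFS order (as given): [12, 12, 12]
Waiting times:
  Job 1: wait = 0
  Job 2: wait = 12
  Job 3: wait = 24
Sum of waiting times = 36
Average waiting time = 36/3 = 12.0

12.0


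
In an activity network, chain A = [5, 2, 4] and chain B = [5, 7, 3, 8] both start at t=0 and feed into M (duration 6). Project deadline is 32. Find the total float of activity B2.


Forward pass: ES(B2) = sum of predecessors on chain B = 5
EF = ES + duration = 5 + 7 = 12
Backward pass: LF(M) = deadline = 32; LS(M) = 32 - 6 = 26
LF(B2) = LS(M) - sum(successors on chain B) = 26 - 11 = 15
LS = LF - duration = 15 - 7 = 8
Total float = LS - ES = 8 - 5 = 3

3


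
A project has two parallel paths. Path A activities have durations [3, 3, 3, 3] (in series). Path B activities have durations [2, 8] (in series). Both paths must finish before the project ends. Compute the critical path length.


Path A total = 3 + 3 + 3 + 3 = 12
Path B total = 2 + 8 = 10
Critical path = longest path = max(12, 10) = 12

12


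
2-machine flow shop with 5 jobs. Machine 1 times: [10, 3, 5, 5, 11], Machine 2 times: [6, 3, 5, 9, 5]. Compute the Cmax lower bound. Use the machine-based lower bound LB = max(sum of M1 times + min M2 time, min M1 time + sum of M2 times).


LB1 = sum(M1 times) + min(M2 times) = 34 + 3 = 37
LB2 = min(M1 times) + sum(M2 times) = 3 + 28 = 31
Lower bound = max(LB1, LB2) = max(37, 31) = 37

37


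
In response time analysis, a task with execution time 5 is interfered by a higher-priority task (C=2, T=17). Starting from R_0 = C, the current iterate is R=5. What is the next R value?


R_next = C + ceil(R_prev / T_hp) * C_hp
ceil(5 / 17) = ceil(0.2941) = 1
Interference = 1 * 2 = 2
R_next = 5 + 2 = 7

7


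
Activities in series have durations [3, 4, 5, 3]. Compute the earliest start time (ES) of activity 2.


Activity 2 starts after activities 1 through 1 complete.
Predecessor durations: [3]
ES = 3 = 3

3


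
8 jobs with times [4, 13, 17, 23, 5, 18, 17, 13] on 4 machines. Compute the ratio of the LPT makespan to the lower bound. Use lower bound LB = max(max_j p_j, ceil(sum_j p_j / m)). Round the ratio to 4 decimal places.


LPT order: [23, 18, 17, 17, 13, 13, 5, 4]
Machine loads after assignment: [27, 23, 30, 30]
LPT makespan = 30
Lower bound = max(max_job, ceil(total/4)) = max(23, 28) = 28
Ratio = 30 / 28 = 1.0714

1.0714


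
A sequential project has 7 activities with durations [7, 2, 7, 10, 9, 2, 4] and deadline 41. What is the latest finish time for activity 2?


LF(activity 2) = deadline - sum of successor durations
Successors: activities 3 through 7 with durations [7, 10, 9, 2, 4]
Sum of successor durations = 32
LF = 41 - 32 = 9

9
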